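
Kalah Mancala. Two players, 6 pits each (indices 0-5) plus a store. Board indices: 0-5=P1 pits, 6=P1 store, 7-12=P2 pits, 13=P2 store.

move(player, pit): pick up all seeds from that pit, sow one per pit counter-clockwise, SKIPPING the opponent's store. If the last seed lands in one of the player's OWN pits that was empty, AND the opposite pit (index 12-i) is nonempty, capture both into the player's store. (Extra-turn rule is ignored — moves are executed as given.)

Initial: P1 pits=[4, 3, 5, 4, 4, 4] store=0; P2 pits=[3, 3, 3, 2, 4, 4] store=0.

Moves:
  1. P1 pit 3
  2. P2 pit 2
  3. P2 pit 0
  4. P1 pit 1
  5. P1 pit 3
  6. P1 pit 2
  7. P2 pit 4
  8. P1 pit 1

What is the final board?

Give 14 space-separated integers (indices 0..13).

Move 1: P1 pit3 -> P1=[4,3,5,0,5,5](1) P2=[4,3,3,2,4,4](0)
Move 2: P2 pit2 -> P1=[4,3,5,0,5,5](1) P2=[4,3,0,3,5,5](0)
Move 3: P2 pit0 -> P1=[4,3,5,0,5,5](1) P2=[0,4,1,4,6,5](0)
Move 4: P1 pit1 -> P1=[4,0,6,1,6,5](1) P2=[0,4,1,4,6,5](0)
Move 5: P1 pit3 -> P1=[4,0,6,0,7,5](1) P2=[0,4,1,4,6,5](0)
Move 6: P1 pit2 -> P1=[4,0,0,1,8,6](2) P2=[1,5,1,4,6,5](0)
Move 7: P2 pit4 -> P1=[5,1,1,2,8,6](2) P2=[1,5,1,4,0,6](1)
Move 8: P1 pit1 -> P1=[5,0,2,2,8,6](2) P2=[1,5,1,4,0,6](1)

Answer: 5 0 2 2 8 6 2 1 5 1 4 0 6 1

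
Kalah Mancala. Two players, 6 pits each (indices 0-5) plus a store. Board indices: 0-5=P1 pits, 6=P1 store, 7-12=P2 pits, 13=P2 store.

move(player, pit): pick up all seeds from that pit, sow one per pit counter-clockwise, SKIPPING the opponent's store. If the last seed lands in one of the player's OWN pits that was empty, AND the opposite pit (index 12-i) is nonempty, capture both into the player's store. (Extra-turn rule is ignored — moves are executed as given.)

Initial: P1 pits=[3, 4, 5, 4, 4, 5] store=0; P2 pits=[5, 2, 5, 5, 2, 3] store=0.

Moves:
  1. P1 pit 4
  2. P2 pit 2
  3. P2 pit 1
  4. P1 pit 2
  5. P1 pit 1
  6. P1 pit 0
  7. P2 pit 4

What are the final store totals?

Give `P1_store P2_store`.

Move 1: P1 pit4 -> P1=[3,4,5,4,0,6](1) P2=[6,3,5,5,2,3](0)
Move 2: P2 pit2 -> P1=[4,4,5,4,0,6](1) P2=[6,3,0,6,3,4](1)
Move 3: P2 pit1 -> P1=[4,4,5,4,0,6](1) P2=[6,0,1,7,4,4](1)
Move 4: P1 pit2 -> P1=[4,4,0,5,1,7](2) P2=[7,0,1,7,4,4](1)
Move 5: P1 pit1 -> P1=[4,0,1,6,2,8](2) P2=[7,0,1,7,4,4](1)
Move 6: P1 pit0 -> P1=[0,1,2,7,3,8](2) P2=[7,0,1,7,4,4](1)
Move 7: P2 pit4 -> P1=[1,2,2,7,3,8](2) P2=[7,0,1,7,0,5](2)

Answer: 2 2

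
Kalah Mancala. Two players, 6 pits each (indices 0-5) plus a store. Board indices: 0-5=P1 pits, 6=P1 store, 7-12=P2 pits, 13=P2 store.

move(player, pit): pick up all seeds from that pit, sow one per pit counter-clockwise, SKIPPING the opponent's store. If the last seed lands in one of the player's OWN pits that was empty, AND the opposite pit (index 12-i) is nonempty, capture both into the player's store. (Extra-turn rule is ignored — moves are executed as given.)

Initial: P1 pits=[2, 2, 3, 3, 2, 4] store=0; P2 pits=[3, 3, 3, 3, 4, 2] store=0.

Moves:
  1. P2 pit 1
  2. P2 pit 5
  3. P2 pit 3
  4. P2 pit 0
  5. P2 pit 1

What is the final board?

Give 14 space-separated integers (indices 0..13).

Answer: 4 2 0 3 2 4 0 0 0 6 0 6 1 6

Derivation:
Move 1: P2 pit1 -> P1=[2,2,3,3,2,4](0) P2=[3,0,4,4,5,2](0)
Move 2: P2 pit5 -> P1=[3,2,3,3,2,4](0) P2=[3,0,4,4,5,0](1)
Move 3: P2 pit3 -> P1=[4,2,3,3,2,4](0) P2=[3,0,4,0,6,1](2)
Move 4: P2 pit0 -> P1=[4,2,0,3,2,4](0) P2=[0,1,5,0,6,1](6)
Move 5: P2 pit1 -> P1=[4,2,0,3,2,4](0) P2=[0,0,6,0,6,1](6)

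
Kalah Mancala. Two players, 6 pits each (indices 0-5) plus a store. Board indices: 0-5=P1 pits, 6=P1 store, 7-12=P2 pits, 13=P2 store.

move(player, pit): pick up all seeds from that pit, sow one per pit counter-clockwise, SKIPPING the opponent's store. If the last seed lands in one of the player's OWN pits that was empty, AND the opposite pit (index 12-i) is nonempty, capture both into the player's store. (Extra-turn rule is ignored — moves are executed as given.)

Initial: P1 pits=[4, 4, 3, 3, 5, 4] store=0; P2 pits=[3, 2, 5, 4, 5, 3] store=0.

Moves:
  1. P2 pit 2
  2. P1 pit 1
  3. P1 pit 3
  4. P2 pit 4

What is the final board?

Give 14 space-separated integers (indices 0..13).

Move 1: P2 pit2 -> P1=[5,4,3,3,5,4](0) P2=[3,2,0,5,6,4](1)
Move 2: P1 pit1 -> P1=[5,0,4,4,6,5](0) P2=[3,2,0,5,6,4](1)
Move 3: P1 pit3 -> P1=[5,0,4,0,7,6](1) P2=[4,2,0,5,6,4](1)
Move 4: P2 pit4 -> P1=[6,1,5,1,7,6](1) P2=[4,2,0,5,0,5](2)

Answer: 6 1 5 1 7 6 1 4 2 0 5 0 5 2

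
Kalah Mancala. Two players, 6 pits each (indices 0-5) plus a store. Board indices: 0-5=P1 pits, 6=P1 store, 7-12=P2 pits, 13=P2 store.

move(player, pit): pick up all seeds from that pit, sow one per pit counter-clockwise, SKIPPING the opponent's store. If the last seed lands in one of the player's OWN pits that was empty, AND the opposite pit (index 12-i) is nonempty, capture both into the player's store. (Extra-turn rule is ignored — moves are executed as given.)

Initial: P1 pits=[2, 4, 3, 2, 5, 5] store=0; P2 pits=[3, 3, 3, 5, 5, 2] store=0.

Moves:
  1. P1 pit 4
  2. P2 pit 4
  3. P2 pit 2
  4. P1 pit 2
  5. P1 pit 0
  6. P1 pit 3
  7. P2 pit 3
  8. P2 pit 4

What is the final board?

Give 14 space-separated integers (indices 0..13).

Move 1: P1 pit4 -> P1=[2,4,3,2,0,6](1) P2=[4,4,4,5,5,2](0)
Move 2: P2 pit4 -> P1=[3,5,4,2,0,6](1) P2=[4,4,4,5,0,3](1)
Move 3: P2 pit2 -> P1=[3,5,4,2,0,6](1) P2=[4,4,0,6,1,4](2)
Move 4: P1 pit2 -> P1=[3,5,0,3,1,7](2) P2=[4,4,0,6,1,4](2)
Move 5: P1 pit0 -> P1=[0,6,1,4,1,7](2) P2=[4,4,0,6,1,4](2)
Move 6: P1 pit3 -> P1=[0,6,1,0,2,8](3) P2=[5,4,0,6,1,4](2)
Move 7: P2 pit3 -> P1=[1,7,2,0,2,8](3) P2=[5,4,0,0,2,5](3)
Move 8: P2 pit4 -> P1=[1,7,2,0,2,8](3) P2=[5,4,0,0,0,6](4)

Answer: 1 7 2 0 2 8 3 5 4 0 0 0 6 4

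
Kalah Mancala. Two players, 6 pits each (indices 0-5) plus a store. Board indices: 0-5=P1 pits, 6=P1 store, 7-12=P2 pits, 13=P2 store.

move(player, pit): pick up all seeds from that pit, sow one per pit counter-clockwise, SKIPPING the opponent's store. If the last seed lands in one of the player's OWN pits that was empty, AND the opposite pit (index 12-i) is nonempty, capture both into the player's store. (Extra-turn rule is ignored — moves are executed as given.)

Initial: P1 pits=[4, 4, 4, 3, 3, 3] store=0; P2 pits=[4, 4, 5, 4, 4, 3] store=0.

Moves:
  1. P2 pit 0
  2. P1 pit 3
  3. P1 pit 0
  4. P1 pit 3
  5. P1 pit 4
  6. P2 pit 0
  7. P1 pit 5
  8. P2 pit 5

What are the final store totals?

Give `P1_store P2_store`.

Answer: 3 1

Derivation:
Move 1: P2 pit0 -> P1=[4,4,4,3,3,3](0) P2=[0,5,6,5,5,3](0)
Move 2: P1 pit3 -> P1=[4,4,4,0,4,4](1) P2=[0,5,6,5,5,3](0)
Move 3: P1 pit0 -> P1=[0,5,5,1,5,4](1) P2=[0,5,6,5,5,3](0)
Move 4: P1 pit3 -> P1=[0,5,5,0,6,4](1) P2=[0,5,6,5,5,3](0)
Move 5: P1 pit4 -> P1=[0,5,5,0,0,5](2) P2=[1,6,7,6,5,3](0)
Move 6: P2 pit0 -> P1=[0,5,5,0,0,5](2) P2=[0,7,7,6,5,3](0)
Move 7: P1 pit5 -> P1=[0,5,5,0,0,0](3) P2=[1,8,8,7,5,3](0)
Move 8: P2 pit5 -> P1=[1,6,5,0,0,0](3) P2=[1,8,8,7,5,0](1)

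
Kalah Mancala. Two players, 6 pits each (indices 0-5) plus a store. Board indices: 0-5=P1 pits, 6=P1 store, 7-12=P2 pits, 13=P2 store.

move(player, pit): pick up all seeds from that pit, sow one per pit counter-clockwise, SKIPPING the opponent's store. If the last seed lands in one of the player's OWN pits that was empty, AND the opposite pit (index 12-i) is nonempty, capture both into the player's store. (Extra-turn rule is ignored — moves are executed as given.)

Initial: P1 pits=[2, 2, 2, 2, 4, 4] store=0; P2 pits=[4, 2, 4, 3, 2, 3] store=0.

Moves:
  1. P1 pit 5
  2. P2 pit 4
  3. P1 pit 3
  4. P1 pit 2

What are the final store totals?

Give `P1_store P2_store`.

Move 1: P1 pit5 -> P1=[2,2,2,2,4,0](1) P2=[5,3,5,3,2,3](0)
Move 2: P2 pit4 -> P1=[2,2,2,2,4,0](1) P2=[5,3,5,3,0,4](1)
Move 3: P1 pit3 -> P1=[2,2,2,0,5,0](7) P2=[0,3,5,3,0,4](1)
Move 4: P1 pit2 -> P1=[2,2,0,1,6,0](7) P2=[0,3,5,3,0,4](1)

Answer: 7 1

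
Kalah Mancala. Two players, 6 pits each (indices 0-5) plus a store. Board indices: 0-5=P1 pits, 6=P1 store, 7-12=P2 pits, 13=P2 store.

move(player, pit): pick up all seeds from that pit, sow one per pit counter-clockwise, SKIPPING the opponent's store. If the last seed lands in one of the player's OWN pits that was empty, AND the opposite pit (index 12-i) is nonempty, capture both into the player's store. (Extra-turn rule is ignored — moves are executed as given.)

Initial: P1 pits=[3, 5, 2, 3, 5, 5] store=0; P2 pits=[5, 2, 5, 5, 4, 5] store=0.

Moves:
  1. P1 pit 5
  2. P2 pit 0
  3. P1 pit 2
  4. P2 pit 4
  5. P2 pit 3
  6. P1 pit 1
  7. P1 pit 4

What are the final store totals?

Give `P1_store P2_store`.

Move 1: P1 pit5 -> P1=[3,5,2,3,5,0](1) P2=[6,3,6,6,4,5](0)
Move 2: P2 pit0 -> P1=[3,5,2,3,5,0](1) P2=[0,4,7,7,5,6](1)
Move 3: P1 pit2 -> P1=[3,5,0,4,6,0](1) P2=[0,4,7,7,5,6](1)
Move 4: P2 pit4 -> P1=[4,6,1,4,6,0](1) P2=[0,4,7,7,0,7](2)
Move 5: P2 pit3 -> P1=[5,7,2,5,6,0](1) P2=[0,4,7,0,1,8](3)
Move 6: P1 pit1 -> P1=[5,0,3,6,7,1](2) P2=[1,5,7,0,1,8](3)
Move 7: P1 pit4 -> P1=[5,0,3,6,0,2](3) P2=[2,6,8,1,2,8](3)

Answer: 3 3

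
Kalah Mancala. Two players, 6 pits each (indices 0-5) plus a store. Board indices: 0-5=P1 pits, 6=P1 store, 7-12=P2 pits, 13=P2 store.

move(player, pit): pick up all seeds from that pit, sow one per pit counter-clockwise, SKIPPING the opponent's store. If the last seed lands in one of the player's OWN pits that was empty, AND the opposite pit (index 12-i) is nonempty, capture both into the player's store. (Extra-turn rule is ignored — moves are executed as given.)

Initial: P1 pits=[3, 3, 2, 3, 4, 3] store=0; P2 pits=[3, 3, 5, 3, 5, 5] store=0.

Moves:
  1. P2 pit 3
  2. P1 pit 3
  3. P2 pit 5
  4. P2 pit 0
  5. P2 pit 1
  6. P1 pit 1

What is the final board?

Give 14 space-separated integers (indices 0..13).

Move 1: P2 pit3 -> P1=[3,3,2,3,4,3](0) P2=[3,3,5,0,6,6](1)
Move 2: P1 pit3 -> P1=[3,3,2,0,5,4](1) P2=[3,3,5,0,6,6](1)
Move 3: P2 pit5 -> P1=[4,4,3,1,6,4](1) P2=[3,3,5,0,6,0](2)
Move 4: P2 pit0 -> P1=[4,4,0,1,6,4](1) P2=[0,4,6,0,6,0](6)
Move 5: P2 pit1 -> P1=[0,4,0,1,6,4](1) P2=[0,0,7,1,7,0](11)
Move 6: P1 pit1 -> P1=[0,0,1,2,7,5](1) P2=[0,0,7,1,7,0](11)

Answer: 0 0 1 2 7 5 1 0 0 7 1 7 0 11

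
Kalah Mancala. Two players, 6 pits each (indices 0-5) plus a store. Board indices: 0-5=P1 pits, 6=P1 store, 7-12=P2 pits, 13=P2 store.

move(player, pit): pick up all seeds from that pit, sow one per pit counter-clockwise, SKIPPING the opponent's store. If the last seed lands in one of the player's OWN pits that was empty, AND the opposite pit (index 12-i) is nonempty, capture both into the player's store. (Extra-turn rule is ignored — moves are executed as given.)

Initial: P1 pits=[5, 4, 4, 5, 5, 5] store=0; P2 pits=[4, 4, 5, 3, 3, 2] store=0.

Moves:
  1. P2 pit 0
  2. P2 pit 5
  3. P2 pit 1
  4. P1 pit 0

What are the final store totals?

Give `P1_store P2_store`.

Move 1: P2 pit0 -> P1=[5,4,4,5,5,5](0) P2=[0,5,6,4,4,2](0)
Move 2: P2 pit5 -> P1=[6,4,4,5,5,5](0) P2=[0,5,6,4,4,0](1)
Move 3: P2 pit1 -> P1=[6,4,4,5,5,5](0) P2=[0,0,7,5,5,1](2)
Move 4: P1 pit0 -> P1=[0,5,5,6,6,6](1) P2=[0,0,7,5,5,1](2)

Answer: 1 2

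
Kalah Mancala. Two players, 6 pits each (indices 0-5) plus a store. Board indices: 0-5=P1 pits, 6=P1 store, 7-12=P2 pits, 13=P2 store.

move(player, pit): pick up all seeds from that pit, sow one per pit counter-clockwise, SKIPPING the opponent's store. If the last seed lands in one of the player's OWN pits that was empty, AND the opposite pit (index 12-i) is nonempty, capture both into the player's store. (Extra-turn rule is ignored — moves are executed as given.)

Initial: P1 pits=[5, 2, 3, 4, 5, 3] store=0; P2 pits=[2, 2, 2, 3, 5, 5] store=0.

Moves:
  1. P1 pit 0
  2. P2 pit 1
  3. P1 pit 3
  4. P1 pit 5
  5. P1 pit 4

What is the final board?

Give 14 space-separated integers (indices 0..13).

Move 1: P1 pit0 -> P1=[0,3,4,5,6,4](0) P2=[2,2,2,3,5,5](0)
Move 2: P2 pit1 -> P1=[0,3,4,5,6,4](0) P2=[2,0,3,4,5,5](0)
Move 3: P1 pit3 -> P1=[0,3,4,0,7,5](1) P2=[3,1,3,4,5,5](0)
Move 4: P1 pit5 -> P1=[0,3,4,0,7,0](2) P2=[4,2,4,5,5,5](0)
Move 5: P1 pit4 -> P1=[0,3,4,0,0,1](3) P2=[5,3,5,6,6,5](0)

Answer: 0 3 4 0 0 1 3 5 3 5 6 6 5 0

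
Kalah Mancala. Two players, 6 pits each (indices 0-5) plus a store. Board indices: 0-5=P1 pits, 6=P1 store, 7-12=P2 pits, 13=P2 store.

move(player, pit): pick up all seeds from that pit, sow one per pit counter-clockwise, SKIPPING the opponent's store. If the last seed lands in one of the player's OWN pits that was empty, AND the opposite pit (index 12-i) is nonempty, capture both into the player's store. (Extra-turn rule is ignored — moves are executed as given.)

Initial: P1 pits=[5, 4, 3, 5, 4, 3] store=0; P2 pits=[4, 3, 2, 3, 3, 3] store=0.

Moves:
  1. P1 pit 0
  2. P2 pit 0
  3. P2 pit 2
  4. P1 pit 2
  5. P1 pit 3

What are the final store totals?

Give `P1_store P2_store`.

Move 1: P1 pit0 -> P1=[0,5,4,6,5,4](0) P2=[4,3,2,3,3,3](0)
Move 2: P2 pit0 -> P1=[0,5,4,6,5,4](0) P2=[0,4,3,4,4,3](0)
Move 3: P2 pit2 -> P1=[0,5,4,6,5,4](0) P2=[0,4,0,5,5,4](0)
Move 4: P1 pit2 -> P1=[0,5,0,7,6,5](1) P2=[0,4,0,5,5,4](0)
Move 5: P1 pit3 -> P1=[0,5,0,0,7,6](2) P2=[1,5,1,6,5,4](0)

Answer: 2 0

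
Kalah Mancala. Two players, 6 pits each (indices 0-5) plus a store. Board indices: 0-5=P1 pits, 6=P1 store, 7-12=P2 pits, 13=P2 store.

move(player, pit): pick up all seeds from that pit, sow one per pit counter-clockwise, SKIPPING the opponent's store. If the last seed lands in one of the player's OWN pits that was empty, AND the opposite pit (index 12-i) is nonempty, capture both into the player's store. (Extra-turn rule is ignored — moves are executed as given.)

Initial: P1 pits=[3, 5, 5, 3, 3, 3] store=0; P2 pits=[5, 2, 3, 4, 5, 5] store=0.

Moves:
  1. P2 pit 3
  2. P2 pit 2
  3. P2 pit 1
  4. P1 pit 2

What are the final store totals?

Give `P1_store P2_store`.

Answer: 1 1

Derivation:
Move 1: P2 pit3 -> P1=[4,5,5,3,3,3](0) P2=[5,2,3,0,6,6](1)
Move 2: P2 pit2 -> P1=[4,5,5,3,3,3](0) P2=[5,2,0,1,7,7](1)
Move 3: P2 pit1 -> P1=[4,5,5,3,3,3](0) P2=[5,0,1,2,7,7](1)
Move 4: P1 pit2 -> P1=[4,5,0,4,4,4](1) P2=[6,0,1,2,7,7](1)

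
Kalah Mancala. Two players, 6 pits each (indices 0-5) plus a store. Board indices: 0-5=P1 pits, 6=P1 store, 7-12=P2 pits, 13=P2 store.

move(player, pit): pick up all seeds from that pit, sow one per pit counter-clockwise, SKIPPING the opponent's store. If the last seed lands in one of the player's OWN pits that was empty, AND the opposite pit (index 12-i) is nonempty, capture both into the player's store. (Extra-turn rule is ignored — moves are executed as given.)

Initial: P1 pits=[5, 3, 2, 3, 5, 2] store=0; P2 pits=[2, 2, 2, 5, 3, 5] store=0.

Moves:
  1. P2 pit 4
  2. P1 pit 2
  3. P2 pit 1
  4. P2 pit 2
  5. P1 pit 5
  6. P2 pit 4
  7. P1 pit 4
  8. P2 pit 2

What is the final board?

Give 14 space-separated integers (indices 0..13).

Move 1: P2 pit4 -> P1=[6,3,2,3,5,2](0) P2=[2,2,2,5,0,6](1)
Move 2: P1 pit2 -> P1=[6,3,0,4,6,2](0) P2=[2,2,2,5,0,6](1)
Move 3: P2 pit1 -> P1=[6,3,0,4,6,2](0) P2=[2,0,3,6,0,6](1)
Move 4: P2 pit2 -> P1=[6,3,0,4,6,2](0) P2=[2,0,0,7,1,7](1)
Move 5: P1 pit5 -> P1=[6,3,0,4,6,0](1) P2=[3,0,0,7,1,7](1)
Move 6: P2 pit4 -> P1=[6,3,0,4,6,0](1) P2=[3,0,0,7,0,8](1)
Move 7: P1 pit4 -> P1=[6,3,0,4,0,1](2) P2=[4,1,1,8,0,8](1)
Move 8: P2 pit2 -> P1=[6,3,0,4,0,1](2) P2=[4,1,0,9,0,8](1)

Answer: 6 3 0 4 0 1 2 4 1 0 9 0 8 1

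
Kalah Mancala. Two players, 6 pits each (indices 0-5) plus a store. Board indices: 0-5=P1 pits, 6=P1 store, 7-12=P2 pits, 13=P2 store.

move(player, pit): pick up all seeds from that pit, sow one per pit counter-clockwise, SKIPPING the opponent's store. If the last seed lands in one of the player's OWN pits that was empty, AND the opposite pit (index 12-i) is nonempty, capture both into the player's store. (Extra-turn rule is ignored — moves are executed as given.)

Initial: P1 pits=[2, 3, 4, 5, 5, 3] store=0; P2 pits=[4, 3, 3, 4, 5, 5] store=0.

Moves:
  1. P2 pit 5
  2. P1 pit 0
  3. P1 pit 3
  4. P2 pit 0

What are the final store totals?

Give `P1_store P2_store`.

Move 1: P2 pit5 -> P1=[3,4,5,6,5,3](0) P2=[4,3,3,4,5,0](1)
Move 2: P1 pit0 -> P1=[0,5,6,7,5,3](0) P2=[4,3,3,4,5,0](1)
Move 3: P1 pit3 -> P1=[0,5,6,0,6,4](1) P2=[5,4,4,5,5,0](1)
Move 4: P2 pit0 -> P1=[0,5,6,0,6,4](1) P2=[0,5,5,6,6,1](1)

Answer: 1 1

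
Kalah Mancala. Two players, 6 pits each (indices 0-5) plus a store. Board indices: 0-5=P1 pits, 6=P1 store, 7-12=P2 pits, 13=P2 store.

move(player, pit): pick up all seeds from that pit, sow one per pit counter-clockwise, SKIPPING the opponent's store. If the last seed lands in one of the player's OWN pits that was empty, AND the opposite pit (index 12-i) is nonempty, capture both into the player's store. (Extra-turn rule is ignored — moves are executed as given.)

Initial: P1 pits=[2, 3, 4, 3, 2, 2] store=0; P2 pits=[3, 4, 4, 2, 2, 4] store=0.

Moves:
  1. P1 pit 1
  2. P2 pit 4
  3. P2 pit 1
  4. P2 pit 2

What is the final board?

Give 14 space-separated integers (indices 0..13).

Move 1: P1 pit1 -> P1=[2,0,5,4,3,2](0) P2=[3,4,4,2,2,4](0)
Move 2: P2 pit4 -> P1=[2,0,5,4,3,2](0) P2=[3,4,4,2,0,5](1)
Move 3: P2 pit1 -> P1=[2,0,5,4,3,2](0) P2=[3,0,5,3,1,6](1)
Move 4: P2 pit2 -> P1=[3,0,5,4,3,2](0) P2=[3,0,0,4,2,7](2)

Answer: 3 0 5 4 3 2 0 3 0 0 4 2 7 2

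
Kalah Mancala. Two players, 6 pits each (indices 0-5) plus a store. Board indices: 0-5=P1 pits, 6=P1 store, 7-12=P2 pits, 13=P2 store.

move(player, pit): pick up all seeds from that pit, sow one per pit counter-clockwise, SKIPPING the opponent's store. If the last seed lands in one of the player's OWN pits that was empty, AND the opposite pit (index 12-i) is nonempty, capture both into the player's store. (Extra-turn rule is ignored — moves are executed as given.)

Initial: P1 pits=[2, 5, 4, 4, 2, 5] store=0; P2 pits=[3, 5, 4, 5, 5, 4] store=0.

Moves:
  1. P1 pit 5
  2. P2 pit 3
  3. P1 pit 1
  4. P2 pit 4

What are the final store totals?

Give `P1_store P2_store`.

Answer: 2 2

Derivation:
Move 1: P1 pit5 -> P1=[2,5,4,4,2,0](1) P2=[4,6,5,6,5,4](0)
Move 2: P2 pit3 -> P1=[3,6,5,4,2,0](1) P2=[4,6,5,0,6,5](1)
Move 3: P1 pit1 -> P1=[3,0,6,5,3,1](2) P2=[5,6,5,0,6,5](1)
Move 4: P2 pit4 -> P1=[4,1,7,6,3,1](2) P2=[5,6,5,0,0,6](2)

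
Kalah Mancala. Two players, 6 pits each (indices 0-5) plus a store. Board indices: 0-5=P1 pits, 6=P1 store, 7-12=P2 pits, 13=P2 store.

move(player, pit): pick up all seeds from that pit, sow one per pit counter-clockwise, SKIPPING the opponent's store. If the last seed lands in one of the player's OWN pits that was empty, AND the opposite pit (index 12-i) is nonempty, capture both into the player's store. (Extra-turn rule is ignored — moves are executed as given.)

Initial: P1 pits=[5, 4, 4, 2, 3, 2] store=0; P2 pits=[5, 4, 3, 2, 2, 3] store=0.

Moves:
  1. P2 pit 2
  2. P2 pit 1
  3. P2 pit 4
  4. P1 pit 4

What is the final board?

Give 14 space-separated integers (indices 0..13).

Move 1: P2 pit2 -> P1=[5,4,4,2,3,2](0) P2=[5,4,0,3,3,4](0)
Move 2: P2 pit1 -> P1=[5,4,4,2,3,2](0) P2=[5,0,1,4,4,5](0)
Move 3: P2 pit4 -> P1=[6,5,4,2,3,2](0) P2=[5,0,1,4,0,6](1)
Move 4: P1 pit4 -> P1=[6,5,4,2,0,3](1) P2=[6,0,1,4,0,6](1)

Answer: 6 5 4 2 0 3 1 6 0 1 4 0 6 1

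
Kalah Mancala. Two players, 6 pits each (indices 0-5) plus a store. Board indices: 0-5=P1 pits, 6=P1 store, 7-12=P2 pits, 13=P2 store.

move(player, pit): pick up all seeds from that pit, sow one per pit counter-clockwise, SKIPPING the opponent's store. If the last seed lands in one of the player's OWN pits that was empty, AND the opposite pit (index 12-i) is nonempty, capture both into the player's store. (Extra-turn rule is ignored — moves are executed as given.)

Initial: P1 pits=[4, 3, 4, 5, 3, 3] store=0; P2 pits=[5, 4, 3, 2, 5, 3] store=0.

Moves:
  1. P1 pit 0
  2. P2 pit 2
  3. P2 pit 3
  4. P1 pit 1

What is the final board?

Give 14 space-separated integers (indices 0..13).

Answer: 0 0 6 7 5 4 0 5 4 0 0 7 5 1

Derivation:
Move 1: P1 pit0 -> P1=[0,4,5,6,4,3](0) P2=[5,4,3,2,5,3](0)
Move 2: P2 pit2 -> P1=[0,4,5,6,4,3](0) P2=[5,4,0,3,6,4](0)
Move 3: P2 pit3 -> P1=[0,4,5,6,4,3](0) P2=[5,4,0,0,7,5](1)
Move 4: P1 pit1 -> P1=[0,0,6,7,5,4](0) P2=[5,4,0,0,7,5](1)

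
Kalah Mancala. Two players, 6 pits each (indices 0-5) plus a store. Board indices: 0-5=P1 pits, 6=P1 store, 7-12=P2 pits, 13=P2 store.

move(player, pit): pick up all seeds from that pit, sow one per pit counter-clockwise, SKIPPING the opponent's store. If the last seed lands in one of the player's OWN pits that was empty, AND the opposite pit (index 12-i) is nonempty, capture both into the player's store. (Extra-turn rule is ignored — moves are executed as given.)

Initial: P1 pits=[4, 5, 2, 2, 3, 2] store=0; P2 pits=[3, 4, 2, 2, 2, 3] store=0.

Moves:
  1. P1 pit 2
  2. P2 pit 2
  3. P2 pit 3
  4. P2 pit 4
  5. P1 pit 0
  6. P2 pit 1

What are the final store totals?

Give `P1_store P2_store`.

Answer: 0 2

Derivation:
Move 1: P1 pit2 -> P1=[4,5,0,3,4,2](0) P2=[3,4,2,2,2,3](0)
Move 2: P2 pit2 -> P1=[4,5,0,3,4,2](0) P2=[3,4,0,3,3,3](0)
Move 3: P2 pit3 -> P1=[4,5,0,3,4,2](0) P2=[3,4,0,0,4,4](1)
Move 4: P2 pit4 -> P1=[5,6,0,3,4,2](0) P2=[3,4,0,0,0,5](2)
Move 5: P1 pit0 -> P1=[0,7,1,4,5,3](0) P2=[3,4,0,0,0,5](2)
Move 6: P2 pit1 -> P1=[0,7,1,4,5,3](0) P2=[3,0,1,1,1,6](2)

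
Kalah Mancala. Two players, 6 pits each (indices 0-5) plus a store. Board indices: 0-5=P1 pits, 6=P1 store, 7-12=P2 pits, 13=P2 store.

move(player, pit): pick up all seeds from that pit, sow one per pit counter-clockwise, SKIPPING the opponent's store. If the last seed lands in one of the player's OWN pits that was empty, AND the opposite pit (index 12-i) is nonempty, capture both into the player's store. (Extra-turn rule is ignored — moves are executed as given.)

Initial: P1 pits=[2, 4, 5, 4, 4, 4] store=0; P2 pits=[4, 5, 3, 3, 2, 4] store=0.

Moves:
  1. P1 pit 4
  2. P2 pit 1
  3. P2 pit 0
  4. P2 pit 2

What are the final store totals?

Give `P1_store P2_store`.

Answer: 1 2

Derivation:
Move 1: P1 pit4 -> P1=[2,4,5,4,0,5](1) P2=[5,6,3,3,2,4](0)
Move 2: P2 pit1 -> P1=[3,4,5,4,0,5](1) P2=[5,0,4,4,3,5](1)
Move 3: P2 pit0 -> P1=[3,4,5,4,0,5](1) P2=[0,1,5,5,4,6](1)
Move 4: P2 pit2 -> P1=[4,4,5,4,0,5](1) P2=[0,1,0,6,5,7](2)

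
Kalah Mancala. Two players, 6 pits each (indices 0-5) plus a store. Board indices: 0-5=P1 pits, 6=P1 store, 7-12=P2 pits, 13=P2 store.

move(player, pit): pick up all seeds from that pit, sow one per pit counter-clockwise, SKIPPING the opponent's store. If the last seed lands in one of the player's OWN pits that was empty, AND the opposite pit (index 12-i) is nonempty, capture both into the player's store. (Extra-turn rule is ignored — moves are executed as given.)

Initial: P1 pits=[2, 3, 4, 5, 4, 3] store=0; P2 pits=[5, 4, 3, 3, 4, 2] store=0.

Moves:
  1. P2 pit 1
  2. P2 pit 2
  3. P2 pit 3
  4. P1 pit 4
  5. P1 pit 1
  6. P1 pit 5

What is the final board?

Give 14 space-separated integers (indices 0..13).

Move 1: P2 pit1 -> P1=[2,3,4,5,4,3](0) P2=[5,0,4,4,5,3](0)
Move 2: P2 pit2 -> P1=[2,3,4,5,4,3](0) P2=[5,0,0,5,6,4](1)
Move 3: P2 pit3 -> P1=[3,4,4,5,4,3](0) P2=[5,0,0,0,7,5](2)
Move 4: P1 pit4 -> P1=[3,4,4,5,0,4](1) P2=[6,1,0,0,7,5](2)
Move 5: P1 pit1 -> P1=[3,0,5,6,1,5](1) P2=[6,1,0,0,7,5](2)
Move 6: P1 pit5 -> P1=[3,0,5,6,1,0](2) P2=[7,2,1,1,7,5](2)

Answer: 3 0 5 6 1 0 2 7 2 1 1 7 5 2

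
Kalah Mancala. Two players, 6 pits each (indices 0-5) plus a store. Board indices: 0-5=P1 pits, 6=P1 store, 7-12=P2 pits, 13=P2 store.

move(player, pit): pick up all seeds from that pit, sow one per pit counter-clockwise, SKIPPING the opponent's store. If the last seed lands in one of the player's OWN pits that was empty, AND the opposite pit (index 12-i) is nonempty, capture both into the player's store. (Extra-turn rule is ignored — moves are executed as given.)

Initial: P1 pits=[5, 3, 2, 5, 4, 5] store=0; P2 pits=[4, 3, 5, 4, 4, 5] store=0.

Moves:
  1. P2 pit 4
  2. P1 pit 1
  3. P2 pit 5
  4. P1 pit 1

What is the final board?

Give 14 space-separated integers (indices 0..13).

Move 1: P2 pit4 -> P1=[6,4,2,5,4,5](0) P2=[4,3,5,4,0,6](1)
Move 2: P1 pit1 -> P1=[6,0,3,6,5,6](0) P2=[4,3,5,4,0,6](1)
Move 3: P2 pit5 -> P1=[7,1,4,7,6,6](0) P2=[4,3,5,4,0,0](2)
Move 4: P1 pit1 -> P1=[7,0,5,7,6,6](0) P2=[4,3,5,4,0,0](2)

Answer: 7 0 5 7 6 6 0 4 3 5 4 0 0 2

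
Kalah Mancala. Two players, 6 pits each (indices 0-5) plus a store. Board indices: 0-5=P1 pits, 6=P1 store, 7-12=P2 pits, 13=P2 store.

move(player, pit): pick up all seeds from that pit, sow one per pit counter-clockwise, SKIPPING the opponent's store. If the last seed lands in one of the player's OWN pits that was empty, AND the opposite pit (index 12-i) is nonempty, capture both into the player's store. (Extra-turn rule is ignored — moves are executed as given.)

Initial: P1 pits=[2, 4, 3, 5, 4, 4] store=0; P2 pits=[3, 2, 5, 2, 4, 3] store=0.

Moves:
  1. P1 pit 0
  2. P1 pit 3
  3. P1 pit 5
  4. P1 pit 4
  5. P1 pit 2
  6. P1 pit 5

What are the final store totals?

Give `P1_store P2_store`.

Answer: 5 0

Derivation:
Move 1: P1 pit0 -> P1=[0,5,4,5,4,4](0) P2=[3,2,5,2,4,3](0)
Move 2: P1 pit3 -> P1=[0,5,4,0,5,5](1) P2=[4,3,5,2,4,3](0)
Move 3: P1 pit5 -> P1=[0,5,4,0,5,0](2) P2=[5,4,6,3,4,3](0)
Move 4: P1 pit4 -> P1=[0,5,4,0,0,1](3) P2=[6,5,7,3,4,3](0)
Move 5: P1 pit2 -> P1=[0,5,0,1,1,2](4) P2=[6,5,7,3,4,3](0)
Move 6: P1 pit5 -> P1=[0,5,0,1,1,0](5) P2=[7,5,7,3,4,3](0)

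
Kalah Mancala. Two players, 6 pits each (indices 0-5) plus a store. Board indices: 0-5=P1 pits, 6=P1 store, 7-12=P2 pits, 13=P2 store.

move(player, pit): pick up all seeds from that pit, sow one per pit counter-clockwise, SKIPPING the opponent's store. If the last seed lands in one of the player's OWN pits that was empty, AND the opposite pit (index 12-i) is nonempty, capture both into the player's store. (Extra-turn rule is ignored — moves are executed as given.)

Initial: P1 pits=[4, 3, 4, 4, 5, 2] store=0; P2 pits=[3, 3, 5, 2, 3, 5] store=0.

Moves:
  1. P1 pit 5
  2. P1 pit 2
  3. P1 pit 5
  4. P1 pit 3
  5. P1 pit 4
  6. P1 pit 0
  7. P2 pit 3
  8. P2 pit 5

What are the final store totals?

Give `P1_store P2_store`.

Move 1: P1 pit5 -> P1=[4,3,4,4,5,0](1) P2=[4,3,5,2,3,5](0)
Move 2: P1 pit2 -> P1=[4,3,0,5,6,1](2) P2=[4,3,5,2,3,5](0)
Move 3: P1 pit5 -> P1=[4,3,0,5,6,0](3) P2=[4,3,5,2,3,5](0)
Move 4: P1 pit3 -> P1=[4,3,0,0,7,1](4) P2=[5,4,5,2,3,5](0)
Move 5: P1 pit4 -> P1=[4,3,0,0,0,2](5) P2=[6,5,6,3,4,5](0)
Move 6: P1 pit0 -> P1=[0,4,1,1,0,2](11) P2=[6,0,6,3,4,5](0)
Move 7: P2 pit3 -> P1=[0,4,1,1,0,2](11) P2=[6,0,6,0,5,6](1)
Move 8: P2 pit5 -> P1=[1,5,2,2,1,2](11) P2=[6,0,6,0,5,0](2)

Answer: 11 2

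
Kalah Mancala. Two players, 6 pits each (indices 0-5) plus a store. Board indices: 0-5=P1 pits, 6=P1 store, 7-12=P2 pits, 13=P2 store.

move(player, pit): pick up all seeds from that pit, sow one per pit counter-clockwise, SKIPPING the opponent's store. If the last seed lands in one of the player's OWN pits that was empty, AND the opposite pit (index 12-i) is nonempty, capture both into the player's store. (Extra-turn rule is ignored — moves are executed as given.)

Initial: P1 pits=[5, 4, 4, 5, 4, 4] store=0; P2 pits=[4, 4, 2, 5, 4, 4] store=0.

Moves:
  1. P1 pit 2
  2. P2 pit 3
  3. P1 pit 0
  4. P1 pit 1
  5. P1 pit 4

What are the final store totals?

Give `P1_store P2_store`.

Move 1: P1 pit2 -> P1=[5,4,0,6,5,5](1) P2=[4,4,2,5,4,4](0)
Move 2: P2 pit3 -> P1=[6,5,0,6,5,5](1) P2=[4,4,2,0,5,5](1)
Move 3: P1 pit0 -> P1=[0,6,1,7,6,6](2) P2=[4,4,2,0,5,5](1)
Move 4: P1 pit1 -> P1=[0,0,2,8,7,7](3) P2=[5,4,2,0,5,5](1)
Move 5: P1 pit4 -> P1=[0,0,2,8,0,8](4) P2=[6,5,3,1,6,5](1)

Answer: 4 1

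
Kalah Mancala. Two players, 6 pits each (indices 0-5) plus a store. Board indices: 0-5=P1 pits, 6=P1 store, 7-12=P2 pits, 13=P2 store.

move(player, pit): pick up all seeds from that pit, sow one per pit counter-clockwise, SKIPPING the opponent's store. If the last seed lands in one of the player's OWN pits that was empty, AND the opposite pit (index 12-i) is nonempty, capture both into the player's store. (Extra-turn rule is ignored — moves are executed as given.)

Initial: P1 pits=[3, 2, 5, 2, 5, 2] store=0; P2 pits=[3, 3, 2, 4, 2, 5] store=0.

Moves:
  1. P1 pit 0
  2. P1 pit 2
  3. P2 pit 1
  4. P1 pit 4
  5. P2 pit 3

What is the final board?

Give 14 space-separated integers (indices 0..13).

Answer: 1 4 1 4 0 4 2 5 1 4 0 4 7 1

Derivation:
Move 1: P1 pit0 -> P1=[0,3,6,3,5,2](0) P2=[3,3,2,4,2,5](0)
Move 2: P1 pit2 -> P1=[0,3,0,4,6,3](1) P2=[4,4,2,4,2,5](0)
Move 3: P2 pit1 -> P1=[0,3,0,4,6,3](1) P2=[4,0,3,5,3,6](0)
Move 4: P1 pit4 -> P1=[0,3,0,4,0,4](2) P2=[5,1,4,6,3,6](0)
Move 5: P2 pit3 -> P1=[1,4,1,4,0,4](2) P2=[5,1,4,0,4,7](1)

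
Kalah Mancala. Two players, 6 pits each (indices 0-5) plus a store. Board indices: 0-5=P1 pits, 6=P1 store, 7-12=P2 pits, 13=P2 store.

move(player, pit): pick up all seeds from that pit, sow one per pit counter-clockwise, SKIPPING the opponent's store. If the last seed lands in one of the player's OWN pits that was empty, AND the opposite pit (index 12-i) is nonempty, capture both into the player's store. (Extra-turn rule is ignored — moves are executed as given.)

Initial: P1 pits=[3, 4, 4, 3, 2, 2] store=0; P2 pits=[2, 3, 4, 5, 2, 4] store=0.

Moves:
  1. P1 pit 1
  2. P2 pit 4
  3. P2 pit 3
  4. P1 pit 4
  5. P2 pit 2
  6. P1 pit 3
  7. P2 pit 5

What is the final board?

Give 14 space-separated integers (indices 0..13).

Move 1: P1 pit1 -> P1=[3,0,5,4,3,3](0) P2=[2,3,4,5,2,4](0)
Move 2: P2 pit4 -> P1=[3,0,5,4,3,3](0) P2=[2,3,4,5,0,5](1)
Move 3: P2 pit3 -> P1=[4,1,5,4,3,3](0) P2=[2,3,4,0,1,6](2)
Move 4: P1 pit4 -> P1=[4,1,5,4,0,4](1) P2=[3,3,4,0,1,6](2)
Move 5: P2 pit2 -> P1=[4,1,5,4,0,4](1) P2=[3,3,0,1,2,7](3)
Move 6: P1 pit3 -> P1=[4,1,5,0,1,5](2) P2=[4,3,0,1,2,7](3)
Move 7: P2 pit5 -> P1=[5,2,6,1,2,6](2) P2=[4,3,0,1,2,0](4)

Answer: 5 2 6 1 2 6 2 4 3 0 1 2 0 4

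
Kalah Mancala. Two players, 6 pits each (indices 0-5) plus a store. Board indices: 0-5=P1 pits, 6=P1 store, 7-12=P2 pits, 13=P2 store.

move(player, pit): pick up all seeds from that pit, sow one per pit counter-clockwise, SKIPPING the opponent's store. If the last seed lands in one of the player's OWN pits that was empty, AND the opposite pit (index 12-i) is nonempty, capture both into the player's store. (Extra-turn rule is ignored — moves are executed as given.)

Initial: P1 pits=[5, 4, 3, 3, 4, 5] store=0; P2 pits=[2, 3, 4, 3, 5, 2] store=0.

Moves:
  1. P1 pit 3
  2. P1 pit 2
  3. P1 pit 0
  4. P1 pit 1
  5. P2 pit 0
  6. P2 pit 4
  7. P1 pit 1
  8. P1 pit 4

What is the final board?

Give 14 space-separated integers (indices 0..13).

Move 1: P1 pit3 -> P1=[5,4,3,0,5,6](1) P2=[2,3,4,3,5,2](0)
Move 2: P1 pit2 -> P1=[5,4,0,1,6,7](1) P2=[2,3,4,3,5,2](0)
Move 3: P1 pit0 -> P1=[0,5,1,2,7,8](1) P2=[2,3,4,3,5,2](0)
Move 4: P1 pit1 -> P1=[0,0,2,3,8,9](2) P2=[2,3,4,3,5,2](0)
Move 5: P2 pit0 -> P1=[0,0,2,3,8,9](2) P2=[0,4,5,3,5,2](0)
Move 6: P2 pit4 -> P1=[1,1,3,3,8,9](2) P2=[0,4,5,3,0,3](1)
Move 7: P1 pit1 -> P1=[1,0,4,3,8,9](2) P2=[0,4,5,3,0,3](1)
Move 8: P1 pit4 -> P1=[1,0,4,3,0,10](3) P2=[1,5,6,4,1,4](1)

Answer: 1 0 4 3 0 10 3 1 5 6 4 1 4 1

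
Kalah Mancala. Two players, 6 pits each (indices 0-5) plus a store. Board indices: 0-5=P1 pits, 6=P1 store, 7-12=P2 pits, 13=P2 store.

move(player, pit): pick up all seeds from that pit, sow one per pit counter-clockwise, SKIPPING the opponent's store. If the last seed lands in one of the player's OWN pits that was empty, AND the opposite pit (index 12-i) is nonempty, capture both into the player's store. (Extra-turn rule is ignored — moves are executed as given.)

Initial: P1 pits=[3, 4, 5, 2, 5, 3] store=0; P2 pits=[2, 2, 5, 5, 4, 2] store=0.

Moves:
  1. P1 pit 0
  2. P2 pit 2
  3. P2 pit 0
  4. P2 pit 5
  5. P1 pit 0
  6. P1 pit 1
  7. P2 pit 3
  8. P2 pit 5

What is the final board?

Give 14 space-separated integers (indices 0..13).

Answer: 1 1 9 1 6 4 1 1 4 0 0 6 0 8

Derivation:
Move 1: P1 pit0 -> P1=[0,5,6,3,5,3](0) P2=[2,2,5,5,4,2](0)
Move 2: P2 pit2 -> P1=[1,5,6,3,5,3](0) P2=[2,2,0,6,5,3](1)
Move 3: P2 pit0 -> P1=[1,5,6,0,5,3](0) P2=[0,3,0,6,5,3](5)
Move 4: P2 pit5 -> P1=[2,6,6,0,5,3](0) P2=[0,3,0,6,5,0](6)
Move 5: P1 pit0 -> P1=[0,7,7,0,5,3](0) P2=[0,3,0,6,5,0](6)
Move 6: P1 pit1 -> P1=[0,0,8,1,6,4](1) P2=[1,4,0,6,5,0](6)
Move 7: P2 pit3 -> P1=[1,1,9,1,6,4](1) P2=[1,4,0,0,6,1](7)
Move 8: P2 pit5 -> P1=[1,1,9,1,6,4](1) P2=[1,4,0,0,6,0](8)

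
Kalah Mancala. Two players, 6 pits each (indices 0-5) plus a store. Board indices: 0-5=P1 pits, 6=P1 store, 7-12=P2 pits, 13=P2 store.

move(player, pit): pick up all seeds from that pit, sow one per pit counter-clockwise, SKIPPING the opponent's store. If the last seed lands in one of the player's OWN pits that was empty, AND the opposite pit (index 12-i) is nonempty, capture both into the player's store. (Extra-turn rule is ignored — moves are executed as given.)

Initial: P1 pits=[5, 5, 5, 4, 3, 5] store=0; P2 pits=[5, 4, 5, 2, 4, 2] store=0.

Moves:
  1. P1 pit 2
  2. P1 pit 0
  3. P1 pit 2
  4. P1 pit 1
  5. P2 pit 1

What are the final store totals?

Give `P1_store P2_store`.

Answer: 2 0

Derivation:
Move 1: P1 pit2 -> P1=[5,5,0,5,4,6](1) P2=[6,4,5,2,4,2](0)
Move 2: P1 pit0 -> P1=[0,6,1,6,5,7](1) P2=[6,4,5,2,4,2](0)
Move 3: P1 pit2 -> P1=[0,6,0,7,5,7](1) P2=[6,4,5,2,4,2](0)
Move 4: P1 pit1 -> P1=[0,0,1,8,6,8](2) P2=[7,4,5,2,4,2](0)
Move 5: P2 pit1 -> P1=[0,0,1,8,6,8](2) P2=[7,0,6,3,5,3](0)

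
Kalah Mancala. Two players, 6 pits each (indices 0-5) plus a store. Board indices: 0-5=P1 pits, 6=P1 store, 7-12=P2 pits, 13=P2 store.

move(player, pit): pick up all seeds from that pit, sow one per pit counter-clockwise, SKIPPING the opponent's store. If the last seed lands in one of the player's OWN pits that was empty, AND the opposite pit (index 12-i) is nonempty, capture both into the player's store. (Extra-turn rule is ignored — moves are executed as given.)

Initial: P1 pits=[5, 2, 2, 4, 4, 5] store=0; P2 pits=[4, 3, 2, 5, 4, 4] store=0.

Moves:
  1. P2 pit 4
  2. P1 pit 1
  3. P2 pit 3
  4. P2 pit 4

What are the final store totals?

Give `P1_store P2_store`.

Answer: 0 2

Derivation:
Move 1: P2 pit4 -> P1=[6,3,2,4,4,5](0) P2=[4,3,2,5,0,5](1)
Move 2: P1 pit1 -> P1=[6,0,3,5,5,5](0) P2=[4,3,2,5,0,5](1)
Move 3: P2 pit3 -> P1=[7,1,3,5,5,5](0) P2=[4,3,2,0,1,6](2)
Move 4: P2 pit4 -> P1=[7,1,3,5,5,5](0) P2=[4,3,2,0,0,7](2)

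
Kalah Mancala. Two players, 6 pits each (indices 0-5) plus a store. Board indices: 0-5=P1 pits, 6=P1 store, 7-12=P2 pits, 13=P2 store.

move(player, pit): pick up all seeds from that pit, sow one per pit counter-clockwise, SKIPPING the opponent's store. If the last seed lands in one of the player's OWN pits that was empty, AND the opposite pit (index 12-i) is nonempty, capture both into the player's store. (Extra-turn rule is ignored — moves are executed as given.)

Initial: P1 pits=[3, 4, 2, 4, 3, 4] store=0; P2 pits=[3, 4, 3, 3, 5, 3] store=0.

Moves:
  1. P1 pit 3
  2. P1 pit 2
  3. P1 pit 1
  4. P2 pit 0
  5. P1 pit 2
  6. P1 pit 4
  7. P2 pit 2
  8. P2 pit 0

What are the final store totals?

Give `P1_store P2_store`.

Move 1: P1 pit3 -> P1=[3,4,2,0,4,5](1) P2=[4,4,3,3,5,3](0)
Move 2: P1 pit2 -> P1=[3,4,0,1,5,5](1) P2=[4,4,3,3,5,3](0)
Move 3: P1 pit1 -> P1=[3,0,1,2,6,6](1) P2=[4,4,3,3,5,3](0)
Move 4: P2 pit0 -> P1=[3,0,1,2,6,6](1) P2=[0,5,4,4,6,3](0)
Move 5: P1 pit2 -> P1=[3,0,0,3,6,6](1) P2=[0,5,4,4,6,3](0)
Move 6: P1 pit4 -> P1=[3,0,0,3,0,7](2) P2=[1,6,5,5,6,3](0)
Move 7: P2 pit2 -> P1=[4,0,0,3,0,7](2) P2=[1,6,0,6,7,4](1)
Move 8: P2 pit0 -> P1=[4,0,0,3,0,7](2) P2=[0,7,0,6,7,4](1)

Answer: 2 1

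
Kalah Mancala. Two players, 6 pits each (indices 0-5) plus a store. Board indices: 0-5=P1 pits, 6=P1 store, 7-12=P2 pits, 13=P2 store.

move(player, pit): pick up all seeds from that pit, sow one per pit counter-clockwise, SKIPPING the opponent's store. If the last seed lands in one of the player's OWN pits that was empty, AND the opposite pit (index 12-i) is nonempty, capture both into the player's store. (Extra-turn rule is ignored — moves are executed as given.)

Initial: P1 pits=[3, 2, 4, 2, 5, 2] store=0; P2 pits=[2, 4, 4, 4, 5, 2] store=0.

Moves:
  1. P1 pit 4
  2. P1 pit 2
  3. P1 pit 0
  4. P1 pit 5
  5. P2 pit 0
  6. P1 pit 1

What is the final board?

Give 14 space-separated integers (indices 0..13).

Move 1: P1 pit4 -> P1=[3,2,4,2,0,3](1) P2=[3,5,5,4,5,2](0)
Move 2: P1 pit2 -> P1=[3,2,0,3,1,4](2) P2=[3,5,5,4,5,2](0)
Move 3: P1 pit0 -> P1=[0,3,1,4,1,4](2) P2=[3,5,5,4,5,2](0)
Move 4: P1 pit5 -> P1=[0,3,1,4,1,0](3) P2=[4,6,6,4,5,2](0)
Move 5: P2 pit0 -> P1=[0,3,1,4,1,0](3) P2=[0,7,7,5,6,2](0)
Move 6: P1 pit1 -> P1=[0,0,2,5,2,0](3) P2=[0,7,7,5,6,2](0)

Answer: 0 0 2 5 2 0 3 0 7 7 5 6 2 0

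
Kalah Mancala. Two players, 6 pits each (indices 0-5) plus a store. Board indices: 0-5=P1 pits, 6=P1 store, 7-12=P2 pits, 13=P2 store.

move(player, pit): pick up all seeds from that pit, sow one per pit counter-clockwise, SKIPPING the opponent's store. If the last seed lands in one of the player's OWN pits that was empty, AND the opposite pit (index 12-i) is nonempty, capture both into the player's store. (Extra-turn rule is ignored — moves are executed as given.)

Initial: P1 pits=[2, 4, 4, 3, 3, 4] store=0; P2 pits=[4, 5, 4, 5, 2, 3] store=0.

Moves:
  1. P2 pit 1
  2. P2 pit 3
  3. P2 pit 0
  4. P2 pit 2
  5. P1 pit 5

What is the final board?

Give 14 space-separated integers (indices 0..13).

Answer: 4 6 5 3 3 0 1 1 2 1 2 6 6 3

Derivation:
Move 1: P2 pit1 -> P1=[2,4,4,3,3,4](0) P2=[4,0,5,6,3,4](1)
Move 2: P2 pit3 -> P1=[3,5,5,3,3,4](0) P2=[4,0,5,0,4,5](2)
Move 3: P2 pit0 -> P1=[3,5,5,3,3,4](0) P2=[0,1,6,1,5,5](2)
Move 4: P2 pit2 -> P1=[4,6,5,3,3,4](0) P2=[0,1,0,2,6,6](3)
Move 5: P1 pit5 -> P1=[4,6,5,3,3,0](1) P2=[1,2,1,2,6,6](3)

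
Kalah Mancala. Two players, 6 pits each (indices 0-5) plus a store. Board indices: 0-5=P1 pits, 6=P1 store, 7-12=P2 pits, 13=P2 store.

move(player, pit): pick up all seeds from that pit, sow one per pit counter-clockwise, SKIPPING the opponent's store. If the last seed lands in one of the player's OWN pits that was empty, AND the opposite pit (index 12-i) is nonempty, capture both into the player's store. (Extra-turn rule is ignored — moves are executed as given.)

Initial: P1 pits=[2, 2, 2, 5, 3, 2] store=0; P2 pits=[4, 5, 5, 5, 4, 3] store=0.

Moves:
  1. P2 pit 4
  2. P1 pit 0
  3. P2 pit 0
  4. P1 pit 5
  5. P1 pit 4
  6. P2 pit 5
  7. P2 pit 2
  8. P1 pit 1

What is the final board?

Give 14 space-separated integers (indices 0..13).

Move 1: P2 pit4 -> P1=[3,3,2,5,3,2](0) P2=[4,5,5,5,0,4](1)
Move 2: P1 pit0 -> P1=[0,4,3,6,3,2](0) P2=[4,5,5,5,0,4](1)
Move 3: P2 pit0 -> P1=[0,0,3,6,3,2](0) P2=[0,6,6,6,0,4](6)
Move 4: P1 pit5 -> P1=[0,0,3,6,3,0](1) P2=[1,6,6,6,0,4](6)
Move 5: P1 pit4 -> P1=[0,0,3,6,0,1](2) P2=[2,6,6,6,0,4](6)
Move 6: P2 pit5 -> P1=[1,1,4,6,0,1](2) P2=[2,6,6,6,0,0](7)
Move 7: P2 pit2 -> P1=[2,2,4,6,0,1](2) P2=[2,6,0,7,1,1](8)
Move 8: P1 pit1 -> P1=[2,0,5,7,0,1](2) P2=[2,6,0,7,1,1](8)

Answer: 2 0 5 7 0 1 2 2 6 0 7 1 1 8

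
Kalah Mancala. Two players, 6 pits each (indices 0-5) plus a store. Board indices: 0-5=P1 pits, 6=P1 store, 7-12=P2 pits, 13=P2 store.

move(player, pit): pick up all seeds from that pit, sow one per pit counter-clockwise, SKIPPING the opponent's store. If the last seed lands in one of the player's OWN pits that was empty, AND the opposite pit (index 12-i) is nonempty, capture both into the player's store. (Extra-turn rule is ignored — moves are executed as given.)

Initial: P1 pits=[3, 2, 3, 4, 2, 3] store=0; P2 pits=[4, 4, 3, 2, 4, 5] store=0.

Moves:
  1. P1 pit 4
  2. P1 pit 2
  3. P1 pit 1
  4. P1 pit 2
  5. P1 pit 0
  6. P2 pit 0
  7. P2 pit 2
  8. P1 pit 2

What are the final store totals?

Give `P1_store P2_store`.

Answer: 1 1

Derivation:
Move 1: P1 pit4 -> P1=[3,2,3,4,0,4](1) P2=[4,4,3,2,4,5](0)
Move 2: P1 pit2 -> P1=[3,2,0,5,1,5](1) P2=[4,4,3,2,4,5](0)
Move 3: P1 pit1 -> P1=[3,0,1,6,1,5](1) P2=[4,4,3,2,4,5](0)
Move 4: P1 pit2 -> P1=[3,0,0,7,1,5](1) P2=[4,4,3,2,4,5](0)
Move 5: P1 pit0 -> P1=[0,1,1,8,1,5](1) P2=[4,4,3,2,4,5](0)
Move 6: P2 pit0 -> P1=[0,1,1,8,1,5](1) P2=[0,5,4,3,5,5](0)
Move 7: P2 pit2 -> P1=[0,1,1,8,1,5](1) P2=[0,5,0,4,6,6](1)
Move 8: P1 pit2 -> P1=[0,1,0,9,1,5](1) P2=[0,5,0,4,6,6](1)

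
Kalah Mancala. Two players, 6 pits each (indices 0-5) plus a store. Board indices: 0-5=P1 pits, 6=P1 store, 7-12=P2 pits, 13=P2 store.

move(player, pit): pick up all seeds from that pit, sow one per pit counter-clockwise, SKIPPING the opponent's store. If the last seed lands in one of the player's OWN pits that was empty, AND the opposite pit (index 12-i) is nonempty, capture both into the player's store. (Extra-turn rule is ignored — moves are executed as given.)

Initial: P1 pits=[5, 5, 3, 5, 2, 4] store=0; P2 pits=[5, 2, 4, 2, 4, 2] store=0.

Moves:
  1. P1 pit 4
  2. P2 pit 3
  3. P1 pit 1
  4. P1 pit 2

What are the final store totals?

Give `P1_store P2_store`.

Answer: 3 0

Derivation:
Move 1: P1 pit4 -> P1=[5,5,3,5,0,5](1) P2=[5,2,4,2,4,2](0)
Move 2: P2 pit3 -> P1=[5,5,3,5,0,5](1) P2=[5,2,4,0,5,3](0)
Move 3: P1 pit1 -> P1=[5,0,4,6,1,6](2) P2=[5,2,4,0,5,3](0)
Move 4: P1 pit2 -> P1=[5,0,0,7,2,7](3) P2=[5,2,4,0,5,3](0)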